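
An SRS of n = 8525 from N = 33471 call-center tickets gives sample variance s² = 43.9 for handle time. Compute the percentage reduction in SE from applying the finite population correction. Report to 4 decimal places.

f = n/N = 8525/33471 = 0.25469810.
SE_no-fpc = √(s²/n) = 0.071760436; SE_fpc = √((1−f)s²/n) = 0.061951408.
Ratio = √(1−f) = 0.86330870. Reduction = 100·(1 − 0.86330870) = 13.6691%.

13.6691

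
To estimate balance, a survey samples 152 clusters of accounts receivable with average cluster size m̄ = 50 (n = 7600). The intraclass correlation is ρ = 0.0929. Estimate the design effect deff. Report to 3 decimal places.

deff = 1 + (50 − 1)·0.0929 = 1 + 4.5521 = 5.5521.

5.552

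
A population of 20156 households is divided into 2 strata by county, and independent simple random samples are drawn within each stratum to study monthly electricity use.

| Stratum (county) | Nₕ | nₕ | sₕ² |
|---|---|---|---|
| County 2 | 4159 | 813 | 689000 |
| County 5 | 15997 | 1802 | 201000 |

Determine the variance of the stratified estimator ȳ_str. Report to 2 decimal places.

Var(ȳ_str) = Σₕ Wₕ²(1 − fₕ)sₕ²/nₕ with Wₕ = Nₕ/N, N = 20156.
County 2: Wₕ = 0.20634054; term = 0.20634054²·(1 − 0.19547968)·689000/813 = 29.029184.
County 5: Wₕ = 0.79365946; term = 0.79365946²·(1 − 0.11264612)·201000/1802 = 62.345701.
Sum = 91.374885.

91.37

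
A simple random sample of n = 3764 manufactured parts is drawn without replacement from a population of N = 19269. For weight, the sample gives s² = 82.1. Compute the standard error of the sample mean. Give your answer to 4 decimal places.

0.1325

Under SRS without replacement, Var(ȳ) = (1 − f)·s²/n with f = n/N = 3764/19269 = 0.19533966.
Var(ȳ) = (1 − 0.19533966)·82.1/3764 = 0.80466034·0.021811902 = 0.017551173.
SE(ȳ) = √(0.017551173) = 0.1325.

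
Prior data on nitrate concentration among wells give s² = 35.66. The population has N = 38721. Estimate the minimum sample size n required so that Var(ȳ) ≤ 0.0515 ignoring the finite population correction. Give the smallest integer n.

693

Without fpc, n₀ = s²/D = 35.66/0.0515 = 692.4272.
Rounding up, n = 693.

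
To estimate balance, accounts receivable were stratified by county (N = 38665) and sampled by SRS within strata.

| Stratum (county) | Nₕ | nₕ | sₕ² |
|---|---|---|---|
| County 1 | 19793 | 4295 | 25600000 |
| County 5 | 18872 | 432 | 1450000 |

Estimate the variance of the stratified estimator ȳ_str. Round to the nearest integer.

2004

Var(ȳ_str) = Σₕ Wₕ²(1 − fₕ)sₕ²/nₕ with Wₕ = Nₕ/N, N = 38665.
County 1: Wₕ = 0.51191000; term = 0.51191000²·(1 − 0.21699591)·25600000/4295 = 1223.0045.
County 5: Wₕ = 0.48809000; term = 0.48809000²·(1 − 0.02289106)·1450000/432 = 781.31664.
Sum = 2004.3211.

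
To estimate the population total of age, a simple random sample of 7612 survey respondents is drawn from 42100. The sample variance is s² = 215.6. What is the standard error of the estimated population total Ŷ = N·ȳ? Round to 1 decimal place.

6412.8

Var(Ŷ) = N²·Var(ȳ) = N²·(1 − n/N)·s²/n.
f = 7612/42100 = 0.18080760; Var(ȳ) = 0.81919240·215.6/7612 = 0.023202559.
Var(Ŷ) = 42100² · 0.023202559 = 4.1124448 × 10^7.
SE(Ŷ) = √(4.1124448 × 10^7) = 6412.8.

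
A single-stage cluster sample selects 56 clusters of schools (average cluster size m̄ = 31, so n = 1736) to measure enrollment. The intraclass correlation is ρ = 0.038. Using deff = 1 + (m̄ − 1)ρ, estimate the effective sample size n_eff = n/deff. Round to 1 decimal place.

deff = 1 + (31 − 1)·0.038 = 1 + 1.14 = 2.14.
n_eff = 1736 / 2.14 = 811.2.

811.2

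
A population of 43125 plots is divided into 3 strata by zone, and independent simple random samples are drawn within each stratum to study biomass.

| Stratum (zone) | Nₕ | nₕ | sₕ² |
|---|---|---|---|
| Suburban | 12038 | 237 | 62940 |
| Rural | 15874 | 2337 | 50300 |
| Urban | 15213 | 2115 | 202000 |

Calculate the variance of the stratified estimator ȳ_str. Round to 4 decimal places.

33.0058

Var(ȳ_str) = Σₕ Wₕ²(1 − fₕ)sₕ²/nₕ with Wₕ = Nₕ/N, N = 43125.
Suburban: Wₕ = 0.27914203; term = 0.27914203²·(1 − 0.01968766)·62940/237 = 20.285855.
Rural: Wₕ = 0.36809275; term = 0.36809275²·(1 − 0.14722187)·50300/2337 = 2.4869088.
Urban: Wₕ = 0.35276522; term = 0.35276522²·(1 − 0.13902583)·202000/2115 = 10.232992.
Sum = 33.005756.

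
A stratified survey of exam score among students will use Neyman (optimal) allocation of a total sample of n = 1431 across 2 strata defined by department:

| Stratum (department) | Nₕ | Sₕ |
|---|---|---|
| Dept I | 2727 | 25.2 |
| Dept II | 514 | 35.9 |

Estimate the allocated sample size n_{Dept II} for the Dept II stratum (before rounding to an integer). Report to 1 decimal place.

302.9

Neyman allocation: nₕ = n·NₕSₕ / Σⱼ NⱼSⱼ.
Σ NⱼSⱼ = 2727·25.2 + 514·35.9 = 87173.
n_{Dept II} = 1431·514·35.9 / 87173 = 302.9.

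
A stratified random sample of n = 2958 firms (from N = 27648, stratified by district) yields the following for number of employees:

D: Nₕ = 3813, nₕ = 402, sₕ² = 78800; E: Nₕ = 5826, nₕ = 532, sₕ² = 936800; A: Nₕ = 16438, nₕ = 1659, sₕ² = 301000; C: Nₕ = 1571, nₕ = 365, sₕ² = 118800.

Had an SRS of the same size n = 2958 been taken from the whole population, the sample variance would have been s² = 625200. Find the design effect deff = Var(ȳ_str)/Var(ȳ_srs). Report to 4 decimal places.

0.7039

Var(ȳ_str) = Σ Wₕ²(1−fₕ)sₕ²/nₕ with Wₕ = Nₕ/27648:
  D: (3813/27648)²·(1−402/3813)·78800/402 = 3.3351951
  E: (5826/27648)²·(1−532/5826)·936800/532 = 71.049696
  A: (16438/27648)²·(1−1659/16438)·301000/1659 = 57.661601
  C: (1571/27648)²·(1−365/1571)·118800/365 = 0.80671406
  → Var(ȳ_str) = 132.85321.
Var(ȳ_srs) = (1 − 2958/27648)·625200/2958 = 188.74618.
deff = 132.85321 / 188.74618 = 0.7039.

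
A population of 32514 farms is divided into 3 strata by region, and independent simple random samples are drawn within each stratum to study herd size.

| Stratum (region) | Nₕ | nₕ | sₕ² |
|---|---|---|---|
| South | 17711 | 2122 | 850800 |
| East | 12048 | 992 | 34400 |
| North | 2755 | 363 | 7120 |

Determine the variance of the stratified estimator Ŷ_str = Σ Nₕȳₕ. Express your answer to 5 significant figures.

Var(Ŷ_str) = Σₕ Nₕ²(1 − fₕ)sₕ²/nₕ.
South: 17711²·(1 − 2122/17711)·850800/2122 = 1.1069893 × 10^11.
East: 12048²·(1 − 992/12048)·34400/992 = 4.6191255 × 10^9.
North: 2755²·(1 − 363/2755)·7120/363 = 1.2925762 × 10^8.
Sum = 1.1544731 × 10^11.

1.1545 × 10^11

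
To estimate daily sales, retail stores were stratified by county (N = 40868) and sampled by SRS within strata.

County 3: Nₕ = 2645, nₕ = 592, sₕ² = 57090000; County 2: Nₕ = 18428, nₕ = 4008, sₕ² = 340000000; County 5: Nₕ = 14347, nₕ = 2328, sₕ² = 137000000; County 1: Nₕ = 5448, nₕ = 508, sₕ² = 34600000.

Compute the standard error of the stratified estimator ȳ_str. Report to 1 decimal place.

Var(ȳ_str) = Σₕ Wₕ²(1 − fₕ)sₕ²/nₕ with Wₕ = Nₕ/N, N = 40868.
County 3: Wₕ = 0.06472056; term = 0.06472056²·(1 − 0.22381853)·57090000/592 = 313.53512.
County 2: Wₕ = 0.45091514; term = 0.45091514²·(1 − 0.21749512)·340000000/4008 = 13496.709.
County 5: Wₕ = 0.35105706; term = 0.35105706²·(1 − 0.16226389)·137000000/2328 = 6075.755.
County 1: Wₕ = 0.13330723; term = 0.13330723²·(1 − 0.09324523)·34600000/508 = 1097.513.
Sum = 20983.512.
SE = √(20983.512) = 144.9.

144.9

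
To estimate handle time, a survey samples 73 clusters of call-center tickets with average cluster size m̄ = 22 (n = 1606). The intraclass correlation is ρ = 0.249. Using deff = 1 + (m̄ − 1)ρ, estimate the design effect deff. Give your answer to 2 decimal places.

6.23

deff = 1 + (22 − 1)·0.249 = 1 + 5.229 = 6.229.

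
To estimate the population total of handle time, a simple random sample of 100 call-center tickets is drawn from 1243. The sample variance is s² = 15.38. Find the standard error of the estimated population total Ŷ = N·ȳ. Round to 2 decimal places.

Var(Ŷ) = N²·Var(ȳ) = N²·(1 − n/N)·s²/n.
f = 100/1243 = 0.08045052; Var(ȳ) = 0.91954948·15.38/100 = 0.14142671.
Var(Ŷ) = 1243² · 0.14142671 = 218511.2.
SE(Ŷ) = √(218511.2) = 467.45.

467.45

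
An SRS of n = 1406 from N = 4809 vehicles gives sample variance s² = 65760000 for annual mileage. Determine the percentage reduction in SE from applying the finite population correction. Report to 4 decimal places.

15.8792

f = n/N = 1406/4809 = 0.29236848.
SE_no-fpc = √(s²/n) = 216.266; SE_fpc = √((1−f)s²/n) = 181.92477.
Ratio = √(1−f) = 0.84120837. Reduction = 100·(1 − 0.84120837) = 15.8792%.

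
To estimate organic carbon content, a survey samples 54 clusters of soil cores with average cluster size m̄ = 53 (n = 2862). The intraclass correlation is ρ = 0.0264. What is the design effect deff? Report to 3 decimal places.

2.373

deff = 1 + (53 − 1)·0.0264 = 1 + 1.3728 = 2.3728.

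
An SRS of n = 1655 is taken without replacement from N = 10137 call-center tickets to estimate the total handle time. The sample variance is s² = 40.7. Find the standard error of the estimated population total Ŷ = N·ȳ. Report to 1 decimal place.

1454.1

Var(Ŷ) = N²·Var(ȳ) = N²·(1 − n/N)·s²/n.
f = 1655/10137 = 0.16326329; Var(ȳ) = 0.83673671·40.7/1655 = 0.02057715.
Var(Ŷ) = 10137² · 0.02057715 = 2.1144826 × 10^6.
SE(Ŷ) = √(2.1144826 × 10^6) = 1454.1.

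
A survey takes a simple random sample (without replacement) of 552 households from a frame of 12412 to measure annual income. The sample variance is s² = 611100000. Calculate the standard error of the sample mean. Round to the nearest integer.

1029

Under SRS without replacement, Var(ȳ) = (1 − f)·s²/n with f = n/N = 552/12412 = 0.04447309.
Var(ȳ) = (1 − 0.04447309)·611100000/552 = 0.95552691·1.1070652 × 10^6 = 1.0578306 × 10^6.
SE(ȳ) = √(1.0578306 × 10^6) = 1029.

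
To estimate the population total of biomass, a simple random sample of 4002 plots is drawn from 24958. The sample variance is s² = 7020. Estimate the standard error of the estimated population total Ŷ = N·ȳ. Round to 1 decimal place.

Var(Ŷ) = N²·Var(ȳ) = N²·(1 − n/N)·s²/n.
f = 4002/24958 = 0.16034939; Var(ȳ) = 0.83965061·7020/4002 = 1.4728504.
Var(Ŷ) = 24958² · 1.4728504 = 9.1744111 × 10^8.
SE(Ŷ) = √(9.1744111 × 10^8) = 30289.3.

30289.3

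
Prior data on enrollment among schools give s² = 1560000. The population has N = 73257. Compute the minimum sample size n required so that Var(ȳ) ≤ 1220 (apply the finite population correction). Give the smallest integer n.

Without fpc, n₀ = s²/D = 1560000/1220 = 1278.6885.
With fpc, (1 − n/N)·s²/n ≤ D requires n ≥ n₀/(1 + n₀/N) = 1278.6885/(1 + 1278.6885/73257) = 1256.7521.
Rounding up, n = 1257.

1257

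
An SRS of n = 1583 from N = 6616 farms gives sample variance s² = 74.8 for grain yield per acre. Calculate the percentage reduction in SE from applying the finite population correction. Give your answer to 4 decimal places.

12.7801

f = n/N = 1583/6616 = 0.23926844.
SE_no-fpc = √(s²/n) = 0.21737537; SE_fpc = √((1−f)s²/n) = 0.18959464.
Ratio = √(1−f) = 0.87219927. Reduction = 100·(1 − 0.87219927) = 12.7801%.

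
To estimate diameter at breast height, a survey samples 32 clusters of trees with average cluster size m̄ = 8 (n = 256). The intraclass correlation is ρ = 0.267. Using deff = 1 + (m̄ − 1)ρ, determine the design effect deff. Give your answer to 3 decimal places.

2.869

deff = 1 + (8 − 1)·0.267 = 1 + 1.869 = 2.869.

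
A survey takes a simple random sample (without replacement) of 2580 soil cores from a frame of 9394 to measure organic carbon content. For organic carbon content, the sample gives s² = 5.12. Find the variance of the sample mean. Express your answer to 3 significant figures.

0.00144

Under SRS without replacement, Var(ȳ) = (1 − f)·s²/n with f = n/N = 2580/9394 = 0.27464339.
Var(ȳ) = (1 − 0.27464339)·5.12/2580 = 0.72535661·0.0019844961 = 0.0014394674.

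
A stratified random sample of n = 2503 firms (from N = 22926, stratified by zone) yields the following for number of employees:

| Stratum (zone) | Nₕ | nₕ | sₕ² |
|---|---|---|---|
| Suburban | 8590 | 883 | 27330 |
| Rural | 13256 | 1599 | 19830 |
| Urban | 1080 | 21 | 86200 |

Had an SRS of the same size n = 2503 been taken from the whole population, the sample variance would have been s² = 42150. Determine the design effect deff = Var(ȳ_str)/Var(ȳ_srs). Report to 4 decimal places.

1.0983

Var(ȳ_str) = Σ Wₕ²(1−fₕ)sₕ²/nₕ with Wₕ = Nₕ/22926:
  Suburban: (8590/22926)²·(1−883/8590)·27330/883 = 3.8985299
  Rural: (13256/22926)²·(1−1599/13256)·19830/1599 = 3.6460025
  Urban: (1080/22926)²·(1−21/1080)·86200/21 = 8.9320493
  → Var(ȳ_str) = 16.476582.
Var(ȳ_srs) = (1 − 2503/22926)·42150/2503 = 15.001268.
deff = 16.476582 / 15.001268 = 1.0983.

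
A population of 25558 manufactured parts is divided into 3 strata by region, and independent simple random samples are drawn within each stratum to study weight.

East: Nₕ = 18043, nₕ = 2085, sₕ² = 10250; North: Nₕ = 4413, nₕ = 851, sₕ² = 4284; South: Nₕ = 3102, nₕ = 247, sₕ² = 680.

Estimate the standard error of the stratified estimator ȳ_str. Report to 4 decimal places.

Var(ȳ_str) = Σₕ Wₕ²(1 − fₕ)sₕ²/nₕ with Wₕ = Nₕ/N, N = 25558.
East: Wₕ = 0.70596291; term = 0.70596291²·(1 − 0.11555728)·10250/2085 = 2.1669619.
North: Wₕ = 0.17266609; term = 0.17266609²·(1 − 0.19283934)·4284/851 = 0.1211418.
South: Wₕ = 0.12137100; term = 0.12137100²·(1 − 0.07962605)·680/247 = 0.037325543.
Sum = 2.3254292.
SE = √(2.3254292) = 1.5249.

1.5249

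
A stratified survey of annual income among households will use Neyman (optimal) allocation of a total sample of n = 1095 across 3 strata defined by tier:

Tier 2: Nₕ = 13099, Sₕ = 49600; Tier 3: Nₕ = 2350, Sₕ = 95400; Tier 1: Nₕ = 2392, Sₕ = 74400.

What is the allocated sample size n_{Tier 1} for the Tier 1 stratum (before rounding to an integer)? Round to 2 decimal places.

Neyman allocation: nₕ = n·NₕSₕ / Σⱼ NⱼSⱼ.
Σ NⱼSⱼ = 13099·49600 + 2350·95400 + 2392·74400 = 1.0518652 × 10^9.
n_{Tier 1} = 1095·2392·74400 / (1.0518652 × 10^9) = 185.26.

185.26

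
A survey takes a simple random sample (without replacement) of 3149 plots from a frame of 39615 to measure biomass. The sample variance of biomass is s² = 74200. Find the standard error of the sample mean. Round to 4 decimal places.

Under SRS without replacement, Var(ȳ) = (1 − f)·s²/n with f = n/N = 3149/39615 = 0.07949009.
Var(ȳ) = (1 − 0.07949009)·74200/3149 = 0.92050991·23.563036 = 21.690008.
SE(ȳ) = √(21.690008) = 4.6573.

4.6573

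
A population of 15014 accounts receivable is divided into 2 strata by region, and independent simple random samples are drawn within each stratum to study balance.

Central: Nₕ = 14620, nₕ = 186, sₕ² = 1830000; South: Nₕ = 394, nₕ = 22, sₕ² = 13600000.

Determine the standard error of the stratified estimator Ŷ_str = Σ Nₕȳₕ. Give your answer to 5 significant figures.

1.4720 × 10^6

Var(Ŷ_str) = Σₕ Nₕ²(1 − fₕ)sₕ²/nₕ.
Central: 14620²·(1 − 186/14620)·1830000/186 = 2.0762145 × 10^12.
South: 394²·(1 − 22/394)·13600000/22 = 9.0605673 × 10^10.
Sum = 2.1668202 × 10^12.
SE = √(2.1668202 × 10^12) = 1.4720 × 10^6.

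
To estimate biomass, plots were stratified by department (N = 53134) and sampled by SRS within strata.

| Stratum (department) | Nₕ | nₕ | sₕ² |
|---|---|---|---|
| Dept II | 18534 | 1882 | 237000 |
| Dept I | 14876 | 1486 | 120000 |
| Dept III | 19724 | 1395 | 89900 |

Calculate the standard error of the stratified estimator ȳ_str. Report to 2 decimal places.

Var(ȳ_str) = Σₕ Wₕ²(1 − fₕ)sₕ²/nₕ with Wₕ = Nₕ/N, N = 53134.
Dept II: Wₕ = 0.34881620; term = 0.34881620²·(1 − 0.10154311)·237000/1882 = 13.766365.
Dept I: Wₕ = 0.27997139; term = 0.27997139²·(1 − 0.09989244)·120000/1486 = 5.6974977.
Dept III: Wₕ = 0.37121241; term = 0.37121241²·(1 − 0.07072602)·89900/1395 = 8.2522852.
Sum = 27.716148.
SE = √(27.716148) = 5.26.

5.26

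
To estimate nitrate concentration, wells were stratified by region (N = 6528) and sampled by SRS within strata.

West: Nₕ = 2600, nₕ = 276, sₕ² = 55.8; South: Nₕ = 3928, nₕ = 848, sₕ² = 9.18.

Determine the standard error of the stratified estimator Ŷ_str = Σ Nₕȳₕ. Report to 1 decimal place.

Var(Ŷ_str) = Σₕ Nₕ²(1 − fₕ)sₕ²/nₕ.
West: 2600²·(1 − 276/2600)·55.8/276 = 1.2216157 × 10^6.
South: 3928²·(1 − 848/3928)·9.18/848 = 130969.15.
Sum = 1.3525849 × 10^6.
SE = √(1.3525849 × 10^6) = 1163.0.

1163.0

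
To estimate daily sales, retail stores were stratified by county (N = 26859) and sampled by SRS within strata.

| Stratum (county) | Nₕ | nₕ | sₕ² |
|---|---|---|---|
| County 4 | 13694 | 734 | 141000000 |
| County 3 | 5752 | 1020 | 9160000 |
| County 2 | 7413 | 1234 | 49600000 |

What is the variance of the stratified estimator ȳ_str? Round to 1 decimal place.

Var(ȳ_str) = Σₕ Wₕ²(1 − fₕ)sₕ²/nₕ with Wₕ = Nₕ/N, N = 26859.
County 4: Wₕ = 0.50984772; term = 0.50984772²·(1 − 0.05360012)·141000000/734 = 47258.366.
County 3: Wₕ = 0.21415540; term = 0.21415540²·(1 − 0.17732962)·9160000/1020 = 338.82796.
County 2: Wₕ = 0.27599687; term = 0.27599687²·(1 − 0.16646432)·49600000/1234 = 2552.1079.
Sum = 50149.302.

50149.3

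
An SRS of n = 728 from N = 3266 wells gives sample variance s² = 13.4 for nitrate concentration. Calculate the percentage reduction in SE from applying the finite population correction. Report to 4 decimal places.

f = n/N = 728/3266 = 0.22290263.
SE_no-fpc = √(s²/n) = 0.1356709; SE_fpc = √((1−f)s²/n) = 0.11959814.
Ratio = √(1−f) = 0.88153126. Reduction = 100·(1 − 0.88153126) = 11.8469%.

11.8469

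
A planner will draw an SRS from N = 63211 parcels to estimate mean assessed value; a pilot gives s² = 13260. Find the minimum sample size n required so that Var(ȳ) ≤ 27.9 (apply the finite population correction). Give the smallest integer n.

472

Without fpc, n₀ = s²/D = 13260/27.9 = 475.2688.
With fpc, (1 − n/N)·s²/n ≤ D requires n ≥ n₀/(1 + n₀/N) = 475.2688/(1 + 475.2688/63211) = 471.7220.
Rounding up, n = 472.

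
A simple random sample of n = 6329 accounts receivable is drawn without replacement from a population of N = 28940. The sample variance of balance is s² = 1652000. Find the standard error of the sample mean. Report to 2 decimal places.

Under SRS without replacement, Var(ȳ) = (1 − f)·s²/n with f = n/N = 6329/28940 = 0.21869385.
Var(ȳ) = (1 − 0.21869385)·1652000/6329 = 0.78130615·261.0207 = 203.93708.
SE(ȳ) = √(203.93708) = 14.28.

14.28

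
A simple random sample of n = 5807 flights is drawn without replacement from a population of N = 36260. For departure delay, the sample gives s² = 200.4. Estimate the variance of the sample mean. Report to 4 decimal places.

Under SRS without replacement, Var(ȳ) = (1 − f)·s²/n with f = n/N = 5807/36260 = 0.16014892.
Var(ȳ) = (1 − 0.16014892)·200.4/5807 = 0.83985108·0.034510074 = 0.028983323.

0.0290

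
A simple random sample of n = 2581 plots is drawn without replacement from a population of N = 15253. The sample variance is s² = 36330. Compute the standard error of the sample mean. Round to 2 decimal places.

3.42

Under SRS without replacement, Var(ȳ) = (1 − f)·s²/n with f = n/N = 2581/15253 = 0.16921261.
Var(ȳ) = (1 − 0.16921261)·36330/2581 = 0.83078739·14.07594 = 11.694113.
SE(ȳ) = √(11.694113) = 3.42.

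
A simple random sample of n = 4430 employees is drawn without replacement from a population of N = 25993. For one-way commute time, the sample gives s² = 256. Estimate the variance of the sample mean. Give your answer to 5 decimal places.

0.04794

Under SRS without replacement, Var(ȳ) = (1 − f)·s²/n with f = n/N = 4430/25993 = 0.17043050.
Var(ȳ) = (1 − 0.17043050)·256/4430 = 0.82956950·0.05778781 = 0.047939005.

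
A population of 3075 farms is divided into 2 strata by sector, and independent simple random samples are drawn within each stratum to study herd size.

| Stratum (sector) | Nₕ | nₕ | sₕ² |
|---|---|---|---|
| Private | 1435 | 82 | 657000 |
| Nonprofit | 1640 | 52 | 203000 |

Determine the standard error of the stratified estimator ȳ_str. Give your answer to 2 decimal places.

52.16

Var(ȳ_str) = Σₕ Wₕ²(1 − fₕ)sₕ²/nₕ with Wₕ = Nₕ/N, N = 3075.
Private: Wₕ = 0.46666667; term = 0.46666667²·(1 − 0.05714286)·657000/82 = 1645.1707.
Nonprofit: Wₕ = 0.53333333; term = 0.53333333²·(1 − 0.03170732)·203000/52 = 1075.2187.
Sum = 2720.3894.
SE = √(2720.3894) = 52.16.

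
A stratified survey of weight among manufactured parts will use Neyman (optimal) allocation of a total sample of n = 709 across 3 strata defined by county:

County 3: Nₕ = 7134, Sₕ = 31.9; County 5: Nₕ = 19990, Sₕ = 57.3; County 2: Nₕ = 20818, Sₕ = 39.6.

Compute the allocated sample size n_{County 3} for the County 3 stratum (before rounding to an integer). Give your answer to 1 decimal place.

Neyman allocation: nₕ = n·NₕSₕ / Σⱼ NⱼSⱼ.
Σ NⱼSⱼ = 7134·31.9 + 19990·57.3 + 20818·39.6 = 2.1973944 × 10^6.
n_{County 3} = 709·7134·31.9 / (2.1973944 × 10^6) = 73.4.

73.4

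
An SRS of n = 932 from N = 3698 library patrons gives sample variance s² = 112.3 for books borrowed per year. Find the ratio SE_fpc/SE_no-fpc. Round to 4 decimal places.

f = n/N = 932/3698 = 0.25202812.
SE_no-fpc = √(s²/n) = 0.34712183; SE_fpc = √((1−f)s²/n) = 0.30020959.
Ratio = √(1−f) = 0.86485367.

0.8649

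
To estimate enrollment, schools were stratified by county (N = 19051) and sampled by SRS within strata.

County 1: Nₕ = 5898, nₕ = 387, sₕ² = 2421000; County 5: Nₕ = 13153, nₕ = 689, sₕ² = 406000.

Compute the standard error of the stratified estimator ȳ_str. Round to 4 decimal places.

Var(ȳ_str) = Σₕ Wₕ²(1 − fₕ)sₕ²/nₕ with Wₕ = Nₕ/N, N = 19051.
County 1: Wₕ = 0.30959005; term = 0.30959005²·(1 − 0.06561546)·2421000/387 = 560.25204.
County 5: Wₕ = 0.69040995; term = 0.69040995²·(1 − 0.05238349)·406000/689 = 266.16658.
Sum = 826.41862.
SE = √(826.41862) = 28.7475.

28.7475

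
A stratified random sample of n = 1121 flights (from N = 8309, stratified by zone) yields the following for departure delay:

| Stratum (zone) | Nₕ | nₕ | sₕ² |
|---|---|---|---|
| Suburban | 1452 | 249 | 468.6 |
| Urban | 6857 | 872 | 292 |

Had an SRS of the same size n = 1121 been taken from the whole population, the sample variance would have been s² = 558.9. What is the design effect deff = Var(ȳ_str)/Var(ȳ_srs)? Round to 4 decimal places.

Var(ȳ_str) = Σ Wₕ²(1−fₕ)sₕ²/nₕ with Wₕ = Nₕ/8309:
  Suburban: (1452/8309)²·(1−249/1452)·468.6/249 = 0.047614328
  Urban: (6857/8309)²·(1−872/6857)·292/872 = 0.19905228
  → Var(ȳ_str) = 0.24666661.
Var(ȳ_srs) = (1 − 1121/8309)·558.9/1121 = 0.43130829.
deff = 0.24666661 / 0.43130829 = 0.5719.

0.5719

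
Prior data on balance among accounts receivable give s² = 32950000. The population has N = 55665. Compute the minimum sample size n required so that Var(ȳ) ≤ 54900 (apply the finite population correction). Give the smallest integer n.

594

Without fpc, n₀ = s²/D = 32950000/54900 = 600.1821.
With fpc, (1 − n/N)·s²/n ≤ D requires n ≥ n₀/(1 + n₀/N) = 600.1821/(1 + 600.1821/55665) = 593.7799.
Rounding up, n = 594.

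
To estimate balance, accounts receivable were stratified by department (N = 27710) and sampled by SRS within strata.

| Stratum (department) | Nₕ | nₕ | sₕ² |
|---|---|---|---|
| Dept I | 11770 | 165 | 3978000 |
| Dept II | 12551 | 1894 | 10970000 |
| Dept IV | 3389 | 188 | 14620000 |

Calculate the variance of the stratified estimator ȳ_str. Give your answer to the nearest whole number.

6396

Var(ȳ_str) = Σₕ Wₕ²(1 − fₕ)sₕ²/nₕ with Wₕ = Nₕ/N, N = 27710.
Dept I: Wₕ = 0.42475641; term = 0.42475641²·(1 − 0.01401869)·3978000/165 = 4288.7368.
Dept II: Wₕ = 0.45294118; term = 0.45294118²·(1 − 0.15090431)·10970000/1894 = 1008.9436.
Dept IV: Wₕ = 0.12230242; term = 0.12230242²·(1 − 0.05547359)·14620000/188 = 1098.6863.
Sum = 6396.3667.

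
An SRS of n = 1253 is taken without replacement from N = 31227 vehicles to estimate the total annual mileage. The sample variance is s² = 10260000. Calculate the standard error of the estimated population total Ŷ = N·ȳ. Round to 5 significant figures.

2.7684 × 10^6

Var(Ŷ) = N²·Var(ȳ) = N²·(1 − n/N)·s²/n.
f = 1253/31227 = 0.04012553; Var(ȳ) = 0.95987447·10260000/1253 = 7859.7861.
Var(Ŷ) = 31227² · 7859.7861 = 7.6642781 × 10^12.
SE(Ŷ) = √(7.6642781 × 10^12) = 2.7684 × 10^6.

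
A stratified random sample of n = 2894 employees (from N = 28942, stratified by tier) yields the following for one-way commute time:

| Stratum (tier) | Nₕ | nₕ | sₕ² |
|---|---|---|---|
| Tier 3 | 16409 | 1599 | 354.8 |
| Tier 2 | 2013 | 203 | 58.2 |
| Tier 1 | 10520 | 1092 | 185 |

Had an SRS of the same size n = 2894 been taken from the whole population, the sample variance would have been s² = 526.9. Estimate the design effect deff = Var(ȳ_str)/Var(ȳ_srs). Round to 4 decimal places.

0.5229

Var(ȳ_str) = Σ Wₕ²(1−fₕ)sₕ²/nₕ with Wₕ = Nₕ/28942:
  Tier 3: (16409/28942)²·(1−1599/16409)·354.8/1599 = 0.064374704
  Tier 2: (2013/28942)²·(1−203/2013)·58.2/203 = 0.001247074
  Tier 1: (10520/28942)²·(1−1092/10520)·185/1092 = 0.020059834
  → Var(ȳ_str) = 0.085681612.
Var(ȳ_srs) = (1 − 2894/28942)·526.9/2894 = 0.16386097.
deff = 0.085681612 / 0.16386097 = 0.5229.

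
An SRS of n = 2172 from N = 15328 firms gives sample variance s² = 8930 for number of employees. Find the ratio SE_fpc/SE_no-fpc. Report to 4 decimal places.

0.9264

f = n/N = 2172/15328 = 0.14170146.
SE_no-fpc = √(s²/n) = 2.0276632; SE_fpc = √((1−f)s²/n) = 1.8785165.
Ratio = √(1−f) = 0.92644403.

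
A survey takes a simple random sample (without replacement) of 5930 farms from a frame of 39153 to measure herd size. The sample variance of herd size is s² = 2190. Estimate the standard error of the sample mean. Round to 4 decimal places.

Under SRS without replacement, Var(ȳ) = (1 − f)·s²/n with f = n/N = 5930/39153 = 0.15145710.
Var(ȳ) = (1 − 0.15145710)·2190/5930 = 0.84854290·0.3693086 = 0.31337419.
SE(ȳ) = √(0.31337419) = 0.5598.

0.5598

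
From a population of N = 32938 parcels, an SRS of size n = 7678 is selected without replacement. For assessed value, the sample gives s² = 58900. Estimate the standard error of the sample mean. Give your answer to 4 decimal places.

2.4255

Under SRS without replacement, Var(ȳ) = (1 − f)·s²/n with f = n/N = 7678/32938 = 0.23310462.
Var(ȳ) = (1 − 0.23310462)·58900/7678 = 0.76689538·7.6712686 = 5.8830604.
SE(ȳ) = √(5.8830604) = 2.4255.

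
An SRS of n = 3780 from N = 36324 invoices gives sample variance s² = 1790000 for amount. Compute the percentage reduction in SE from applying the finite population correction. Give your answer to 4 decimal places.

f = n/N = 3780/36324 = 0.10406343.
SE_no-fpc = √(s²/n) = 21.761089; SE_fpc = √((1−f)s²/n) = 20.597725.
Ratio = √(1−f) = 0.94653926. Reduction = 100·(1 − 0.94653926) = 5.3461%.

5.3461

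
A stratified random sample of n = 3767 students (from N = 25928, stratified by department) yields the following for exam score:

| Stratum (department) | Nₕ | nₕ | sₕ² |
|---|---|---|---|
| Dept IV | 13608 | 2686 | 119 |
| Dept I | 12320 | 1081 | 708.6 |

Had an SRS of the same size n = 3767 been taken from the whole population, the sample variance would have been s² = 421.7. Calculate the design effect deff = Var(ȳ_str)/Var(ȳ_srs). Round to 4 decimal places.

1.5134

Var(ȳ_str) = Σ Wₕ²(1−fₕ)sₕ²/nₕ with Wₕ = Nₕ/25928:
  Dept IV: (13608/25928)²·(1−2686/13608)·119/2686 = 0.0097948861
  Dept I: (12320/25928)²·(1−1081/12320)·708.6/1081 = 0.13501307
  → Var(ȳ_str) = 0.14480796.
Var(ȳ_srs) = (1 − 3767/25928)·421.7/3767 = 0.095681575.
deff = 0.14480796 / 0.095681575 = 1.5134.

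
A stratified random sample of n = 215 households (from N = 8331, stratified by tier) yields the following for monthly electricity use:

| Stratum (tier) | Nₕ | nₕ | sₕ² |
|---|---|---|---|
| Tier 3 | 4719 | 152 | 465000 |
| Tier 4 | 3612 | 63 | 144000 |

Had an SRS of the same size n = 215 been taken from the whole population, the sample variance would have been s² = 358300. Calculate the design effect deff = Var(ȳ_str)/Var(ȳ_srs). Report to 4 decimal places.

0.8451

Var(ȳ_str) = Σ Wₕ²(1−fₕ)sₕ²/nₕ with Wₕ = Nₕ/8331:
  Tier 3: (4719/8331)²·(1−152/4719)·465000/152 = 949.9398
  Tier 4: (3612/8331)²·(1−63/3612)·144000/63 = 422.16421
  → Var(ȳ_str) = 1372.104.
Var(ȳ_srs) = (1 − 215/8331)·358300/215 = 1623.5036.
deff = 1372.104 / 1623.5036 = 0.8451.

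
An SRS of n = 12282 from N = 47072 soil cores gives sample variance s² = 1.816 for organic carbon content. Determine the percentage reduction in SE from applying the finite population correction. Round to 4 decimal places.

14.0302

f = n/N = 12282/47072 = 0.26091944.
SE_no-fpc = √(s²/n) = 0.012159714; SE_fpc = √((1−f)s²/n) = 0.010453682.
Ratio = √(1−f) = 0.85969795. Reduction = 100·(1 − 0.85969795) = 14.0302%.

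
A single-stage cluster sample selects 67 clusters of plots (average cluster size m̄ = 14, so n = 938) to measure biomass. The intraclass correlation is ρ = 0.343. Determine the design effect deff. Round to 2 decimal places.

5.46

deff = 1 + (14 − 1)·0.343 = 1 + 4.459 = 5.459.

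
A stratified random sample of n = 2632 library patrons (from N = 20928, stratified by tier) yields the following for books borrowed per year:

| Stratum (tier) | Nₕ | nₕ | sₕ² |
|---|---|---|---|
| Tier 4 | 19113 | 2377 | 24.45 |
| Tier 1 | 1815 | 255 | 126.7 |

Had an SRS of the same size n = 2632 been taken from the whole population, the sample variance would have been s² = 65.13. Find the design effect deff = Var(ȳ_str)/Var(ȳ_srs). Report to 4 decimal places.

0.4957

Var(ȳ_str) = Σ Wₕ²(1−fₕ)sₕ²/nₕ with Wₕ = Nₕ/20928:
  Tier 4: (19113/20928)²·(1−2377/19113)·24.45/2377 = 0.0075123317
  Tier 1: (1815/20928)²·(1−255/1815)·126.7/255 = 0.0032120493
  → Var(ȳ_str) = 0.010724381.
Var(ȳ_srs) = (1 − 2632/20928)·65.13/2632 = 0.021633342.
deff = 0.010724381 / 0.021633342 = 0.4957.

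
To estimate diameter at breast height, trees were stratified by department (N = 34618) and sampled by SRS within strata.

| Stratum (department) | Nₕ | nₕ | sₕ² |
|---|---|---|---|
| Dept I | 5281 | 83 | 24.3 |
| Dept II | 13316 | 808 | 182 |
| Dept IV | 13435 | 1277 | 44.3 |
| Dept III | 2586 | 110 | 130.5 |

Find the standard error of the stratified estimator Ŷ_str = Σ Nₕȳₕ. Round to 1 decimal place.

7669.2

Var(Ŷ_str) = Σₕ Nₕ²(1 − fₕ)sₕ²/nₕ.
Dept I: 5281²·(1 − 83/5281)·24.3/83 = 8.0367531 × 10^6.
Dept II: 13316²·(1 − 808/13316)·182/808 = 3.7516446 × 10^7.
Dept IV: 13435²·(1 − 1277/13435)·44.3/1277 = 5.6664706 × 10^6.
Dept III: 2586²·(1 − 110/2586)·130.5/110 = 7.5962104 × 10^6.
Sum = 5.881588 × 10^7.
SE = √(5.881588 × 10^7) = 7669.2.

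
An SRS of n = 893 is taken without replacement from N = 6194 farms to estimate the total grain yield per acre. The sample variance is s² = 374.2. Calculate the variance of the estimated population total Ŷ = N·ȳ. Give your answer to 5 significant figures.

1.3759 × 10^7

Var(Ŷ) = N²·Var(ȳ) = N²·(1 − n/N)·s²/n.
f = 893/6194 = 0.14417178; Var(ȳ) = 0.85582822·374.2/893 = 0.35862365.
Var(Ŷ) = 6194² · 0.35862365 = 1.3758824 × 10^7.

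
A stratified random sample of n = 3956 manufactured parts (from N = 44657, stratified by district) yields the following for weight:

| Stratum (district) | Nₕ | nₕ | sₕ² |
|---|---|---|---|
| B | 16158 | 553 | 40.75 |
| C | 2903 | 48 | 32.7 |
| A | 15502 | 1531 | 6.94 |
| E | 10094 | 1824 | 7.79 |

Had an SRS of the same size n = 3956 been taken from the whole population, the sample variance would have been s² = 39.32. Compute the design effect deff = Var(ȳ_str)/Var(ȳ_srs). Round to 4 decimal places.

1.4151

Var(ȳ_str) = Σ Wₕ²(1−fₕ)sₕ²/nₕ with Wₕ = Nₕ/44657:
  B: (16158/44657)²·(1−553/16158)·40.75/553 = 0.0093169716
  C: (2903/44657)²·(1−48/2903)·32.7/48 = 0.0028312654
  A: (15502/44657)²·(1−1531/15502)·6.94/1531 = 4.9228932 × 10^-4
  E: (10094/44657)²·(1−1824/10094)·7.79/1824 = 1.7877317 × 10^-4
  → Var(ȳ_str) = 0.012819299.
Var(ȳ_srs) = (1 − 3956/44657)·39.32/3956 = 0.0090588436.
deff = 0.012819299 / 0.0090588436 = 1.4151.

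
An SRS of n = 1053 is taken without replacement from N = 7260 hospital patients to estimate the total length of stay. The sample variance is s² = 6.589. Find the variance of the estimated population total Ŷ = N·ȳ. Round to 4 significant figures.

282000

Var(Ŷ) = N²·Var(ȳ) = N²·(1 − n/N)·s²/n.
f = 1053/7260 = 0.14504132; Var(ȳ) = 0.85495868·6.589/1053 = 0.0053497842.
Var(Ŷ) = 7260² · 0.0053497842 = 281974.29.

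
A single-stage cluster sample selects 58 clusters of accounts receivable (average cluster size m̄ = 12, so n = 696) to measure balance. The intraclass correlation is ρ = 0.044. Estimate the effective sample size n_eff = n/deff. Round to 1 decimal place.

deff = 1 + (12 − 1)·0.044 = 1 + 0.484 = 1.484.
n_eff = 696 / 1.484 = 469.0.

469.0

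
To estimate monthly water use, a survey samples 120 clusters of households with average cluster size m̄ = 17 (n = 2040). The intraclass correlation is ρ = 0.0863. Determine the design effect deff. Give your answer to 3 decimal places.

deff = 1 + (17 − 1)·0.0863 = 1 + 1.3808 = 2.3808.

2.381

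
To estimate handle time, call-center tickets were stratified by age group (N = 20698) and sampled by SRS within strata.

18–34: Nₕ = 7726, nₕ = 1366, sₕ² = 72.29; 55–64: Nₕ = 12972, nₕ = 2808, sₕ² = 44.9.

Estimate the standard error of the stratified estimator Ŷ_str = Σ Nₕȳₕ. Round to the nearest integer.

Var(Ŷ_str) = Σₕ Nₕ²(1 − fₕ)sₕ²/nₕ.
18–34: 7726²·(1 − 1366/7726)·72.29/1366 = 2.6003951 × 10^6.
55–64: 12972²·(1 − 2808/12972)·44.9/2808 = 2.1082438 × 10^6.
Sum = 4.7086389 × 10^6.
SE = √(4.7086389 × 10^6) = 2170.

2170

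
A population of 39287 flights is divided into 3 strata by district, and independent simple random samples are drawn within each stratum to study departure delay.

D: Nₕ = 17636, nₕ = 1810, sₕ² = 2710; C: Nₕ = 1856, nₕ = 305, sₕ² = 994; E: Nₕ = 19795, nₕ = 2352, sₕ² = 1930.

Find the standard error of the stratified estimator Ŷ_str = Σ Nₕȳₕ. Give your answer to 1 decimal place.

Var(Ŷ_str) = Σₕ Nₕ²(1 − fₕ)sₕ²/nₕ.
D: 17636²·(1 − 1810/17636)·2710/1810 = 4.1788999 × 10^8.
C: 1856²·(1 − 305/1856)·994/305 = 9.3815871 × 10^6.
E: 19795²·(1 − 2352/19795)·1930/2352 = 2.8333269 × 10^8.
Sum = 7.1060427 × 10^8.
SE = √(7.1060427 × 10^8) = 26657.2.

26657.2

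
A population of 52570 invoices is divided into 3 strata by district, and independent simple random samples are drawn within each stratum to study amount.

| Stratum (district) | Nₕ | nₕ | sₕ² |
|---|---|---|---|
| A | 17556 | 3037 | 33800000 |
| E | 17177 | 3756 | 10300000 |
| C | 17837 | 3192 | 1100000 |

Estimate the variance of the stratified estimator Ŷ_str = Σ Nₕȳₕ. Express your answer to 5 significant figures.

3.5590 × 10^12

Var(Ŷ_str) = Σₕ Nₕ²(1 − fₕ)sₕ²/nₕ.
A: 17556²·(1 − 3037/17556)·33800000/3037 = 2.8368357 × 10^12.
E: 17177²·(1 − 3756/17177)·10300000/3756 = 6.3218448 × 10^11.
C: 17837²·(1 − 3192/17837)·1100000/3192 = 9.0020411 × 10^10.
Sum = 3.5590406 × 10^12.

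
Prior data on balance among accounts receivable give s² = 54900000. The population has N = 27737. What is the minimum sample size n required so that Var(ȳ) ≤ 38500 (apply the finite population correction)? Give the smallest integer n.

1357

Without fpc, n₀ = s²/D = 54900000/38500 = 1425.9740.
With fpc, (1 − n/N)·s²/n ≤ D requires n ≥ n₀/(1 + n₀/N) = 1425.9740/(1 + 1425.9740/27737) = 1356.2485.
Rounding up, n = 1357.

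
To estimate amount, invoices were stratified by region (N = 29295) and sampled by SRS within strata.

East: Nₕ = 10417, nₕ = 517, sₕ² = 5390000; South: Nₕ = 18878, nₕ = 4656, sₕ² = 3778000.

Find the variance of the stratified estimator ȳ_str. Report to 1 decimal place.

1506.7

Var(ȳ_str) = Σₕ Wₕ²(1 − fₕ)sₕ²/nₕ with Wₕ = Nₕ/N, N = 29295.
East: Wₕ = 0.35558969; term = 0.35558969²·(1 − 0.04963041)·5390000/517 = 1252.8211.
South: Wₕ = 0.64441031; term = 0.64441031²·(1 − 0.24663630)·3778000/4656 = 253.85086.
Sum = 1506.672.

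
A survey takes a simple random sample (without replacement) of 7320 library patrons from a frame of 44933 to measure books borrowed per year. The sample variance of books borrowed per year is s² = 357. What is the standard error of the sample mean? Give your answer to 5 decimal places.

Under SRS without replacement, Var(ȳ) = (1 − f)·s²/n with f = n/N = 7320/44933 = 0.16290922.
Var(ȳ) = (1 − 0.16290922)·357/7320 = 0.83709078·0.048770492 = 0.040825329.
SE(ȳ) = √(0.040825329) = 0.20205.

0.20205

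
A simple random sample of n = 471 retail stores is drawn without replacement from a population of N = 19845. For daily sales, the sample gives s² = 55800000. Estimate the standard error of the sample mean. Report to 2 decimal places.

Under SRS without replacement, Var(ȳ) = (1 − f)·s²/n with f = n/N = 471/19845 = 0.02373394.
Var(ȳ) = (1 − 0.02373394)·55800000/471 = 0.97626606·118471.34 = 115659.55.
SE(ȳ) = √(115659.55) = 340.09.

340.09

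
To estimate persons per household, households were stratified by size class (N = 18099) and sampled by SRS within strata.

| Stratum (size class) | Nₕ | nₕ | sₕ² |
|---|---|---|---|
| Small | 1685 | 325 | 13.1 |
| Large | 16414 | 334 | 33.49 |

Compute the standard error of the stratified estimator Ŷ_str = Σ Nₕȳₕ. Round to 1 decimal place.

Var(Ŷ_str) = Σₕ Nₕ²(1 − fₕ)sₕ²/nₕ.
Small: 1685²·(1 − 325/1685)·13.1/325 = 92369.108.
Large: 16414²·(1 − 334/16414)·33.49/334 = 2.6464833 × 10^7.
Sum = 2.6557202 × 10^7.
SE = √(2.6557202 × 10^7) = 5153.4.

5153.4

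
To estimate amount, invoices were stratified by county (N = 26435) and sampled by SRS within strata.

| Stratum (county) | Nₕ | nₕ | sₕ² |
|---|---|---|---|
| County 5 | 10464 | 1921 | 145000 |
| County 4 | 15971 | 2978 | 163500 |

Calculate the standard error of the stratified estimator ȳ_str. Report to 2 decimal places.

Var(ȳ_str) = Σₕ Wₕ²(1 − fₕ)sₕ²/nₕ with Wₕ = Nₕ/N, N = 26435.
County 5: Wₕ = 0.39583885; term = 0.39583885²·(1 − 0.18358180)·145000/1921 = 9.6558419.
County 4: Wₕ = 0.60416115; term = 0.60416115²·(1 − 0.18646296)·163500/2978 = 16.303317.
Sum = 25.959159.
SE = √(25.959159) = 5.10.

5.10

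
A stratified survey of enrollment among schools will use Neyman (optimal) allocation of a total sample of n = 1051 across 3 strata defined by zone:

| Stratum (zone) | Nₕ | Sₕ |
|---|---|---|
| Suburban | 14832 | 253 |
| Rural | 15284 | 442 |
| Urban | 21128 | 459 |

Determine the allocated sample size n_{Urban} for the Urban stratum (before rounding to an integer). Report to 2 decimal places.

Neyman allocation: nₕ = n·NₕSₕ / Σⱼ NⱼSⱼ.
Σ NⱼSⱼ = 14832·253 + 15284·442 + 21128·459 = 2.0205776 × 10^7.
n_{Urban} = 1051·21128·459 / (2.0205776 × 10^7) = 504.43.

504.43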